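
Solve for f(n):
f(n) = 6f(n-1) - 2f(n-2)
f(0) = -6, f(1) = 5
Characteristic equation: x² - 6x + 2 = 0.
Discriminant Δ = (6)² + 4·(-2) = 28.
Roots r₁,₂ = (6 ± √28)/2, so r₁ = \sqrt{7} + 3, r₂ = 3 - \sqrt{7}.
General solution: f(n) = A·r₁^n + B·r₂^n.
From the initial conditions, A + B = -6 and r₁A + r₂B = 5.
Since r₁ - r₂ = √28: A = (5 - (-6)r₂)/√28 = -3 + \frac{23 \sqrt{7}}{14}, and B = -6 - A = - \frac{23 \sqrt{7}}{14} - 3.
So f(n) = \left(-3 + \frac{23 \sqrt{7}}{14}\right)\left(\sqrt{7} + 3\right)^n + \left(- \frac{23 \sqrt{7}}{14} - 3\right)\left(3 - \sqrt{7}\right)^n.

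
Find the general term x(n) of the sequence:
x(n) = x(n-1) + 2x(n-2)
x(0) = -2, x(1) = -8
Characteristic equation: x² - x - 2 = 0, which factors as (x - (-1))(x - (2)) = 0.
Roots r₁ = -1, r₂ = 2 (distinct).
General solution: x(n) = A·(-1)^n + B·(2)^n.
From x(0) = -2: A + B = -2.
From x(1) = -8: -A + 2B = -8.
Solving: A = \frac{4}{3}, B = - \frac{10}{3}.
So x(n) = \frac{4 \left(-1\right)^{n}}{3} - \frac{10 \cdot 2^{n}}{3}.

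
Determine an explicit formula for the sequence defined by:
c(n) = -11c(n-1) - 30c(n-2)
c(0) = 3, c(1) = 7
Characteristic equation: x² + 11x + 30 = 0, which factors as (x - (-6))(x - (-5)) = 0.
Roots r₁ = -6, r₂ = -5 (distinct).
General solution: c(n) = A·(-6)^n + B·(-5)^n.
From c(0) = 3: A + B = 3.
From c(1) = 7: -6A - 5B = 7.
Solving: A = -22, B = 25.
So c(n) = 25 \left(-5\right)^{n} - 22 \left(-6\right)^{n}.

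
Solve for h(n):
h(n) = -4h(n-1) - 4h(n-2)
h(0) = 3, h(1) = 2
Characteristic equation: x² + 4x + 4 = 0, which is (x - (-2))².
Repeated root r = -2.
General solution: h(n) = (A + Bn)·(-2)^n.
From h(0) = 3: A = 3.
From h(1) = 2: (A + B)·(-2) = 2 ⇒ B = -4.
So h(n) = \left(3 - 4 n\right) \cdot (-2)^n.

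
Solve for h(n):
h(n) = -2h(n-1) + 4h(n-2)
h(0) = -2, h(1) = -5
Characteristic equation: x² + 2x - 4 = 0.
Discriminant Δ = (-2)² + 4·(4) = 20.
Roots r₁,₂ = (-2 ± √20)/2, so r₁ = -1 + \sqrt{5}, r₂ = - \sqrt{5} - 1.
General solution: h(n) = A·r₁^n + B·r₂^n.
From the initial conditions, A + B = -2 and r₁A + r₂B = -5.
Since r₁ - r₂ = √20: A = (-5 - (-2)r₂)/√20 = - \frac{7 \sqrt{5}}{10} - 1, and B = -2 - A = -1 + \frac{7 \sqrt{5}}{10}.
So h(n) = \left(- \frac{7 \sqrt{5}}{10} - 1\right)\left(-1 + \sqrt{5}\right)^n + \left(-1 + \frac{7 \sqrt{5}}{10}\right)\left(- \sqrt{5} - 1\right)^n.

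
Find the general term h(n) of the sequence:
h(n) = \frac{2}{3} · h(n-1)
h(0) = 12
Pure geometric recurrence with ratio \frac{2}{3}.
By induction h(n) = h(0) · (\frac{2}{3})^n = 12 \left(\frac{2}{3}\right)^{n}.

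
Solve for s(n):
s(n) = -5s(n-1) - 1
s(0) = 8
First-order linear non-homogeneous.
Homogeneous solution: s_h(n) = A·(-5)^n.
Try constant particular solution s_p = K: K = -5K - 1 ⇒ K = - \frac{1}{6}.
General: s(n) = A·(-5)^n - \frac{1}{6}.
Apply s(0) = 8: A - \frac{1}{6} = 8 ⇒ A = \frac{49}{6}.
So s(n) = \frac{49 \left(-5\right)^{n}}{6} - \frac{1}{6}.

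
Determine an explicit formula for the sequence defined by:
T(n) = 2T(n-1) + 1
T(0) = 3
First-order linear non-homogeneous.
Homogeneous solution: T_h(n) = A·(2)^n.
Try constant particular solution T_p = K: K = 2K + 1 ⇒ K = -1.
General: T(n) = A·(2)^n - 1.
Apply T(0) = 3: A - 1 = 3 ⇒ A = 4.
So T(n) = 4 \cdot 2^{n} - 1.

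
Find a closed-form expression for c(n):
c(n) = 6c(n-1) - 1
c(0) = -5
First-order linear non-homogeneous.
Homogeneous solution: c_h(n) = A·(6)^n.
Try constant particular solution c_p = K: K = 6K - 1 ⇒ K = \frac{1}{5}.
General: c(n) = A·(6)^n + \frac{1}{5}.
Apply c(0) = -5: A + \frac{1}{5} = -5 ⇒ A = - \frac{26}{5}.
So c(n) = \frac{1}{5} - \frac{26 \cdot 6^{n}}{5}.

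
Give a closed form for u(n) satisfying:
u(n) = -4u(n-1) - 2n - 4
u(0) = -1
First-order linear with linear forcing.
Homogeneous solution: u_h(n) = A·(-4)^n.
Try particular u_p(n) = pn + q. Substituting:
  pn + q = -4(p(n-1) + q) - 2n - 4.
Matching the n-coefficient: p = -4p - 2 ⇒ p = - \frac{2}{5}.
Matching constants: q = 4p - 4q - 4 ⇒ q = - \frac{28}{25}.
General: u(n) = A·(-4)^n - \frac{2 n}{5} - \frac{28}{25}.
Apply u(0) = -1: A - \frac{28}{25} = -1 ⇒ A = \frac{3}{25}.
So u(n) = \frac{3 \left(-4\right)^{n}}{25} - \frac{2 n}{5} - \frac{28}{25}.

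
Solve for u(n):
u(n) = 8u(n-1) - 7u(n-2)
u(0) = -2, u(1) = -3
Characteristic equation: x² - 8x + 7 = 0, which factors as (x - (7))(x - (1)) = 0.
Roots r₁ = 7, r₂ = 1 (distinct).
General solution: u(n) = A·(7)^n + B·(1)^n.
From u(0) = -2: A + B = -2.
From u(1) = -3: 7A + B = -3.
Solving: A = - \frac{1}{6}, B = - \frac{11}{6}.
So u(n) = - \frac{7^{n}}{6} - \frac{11}{6}.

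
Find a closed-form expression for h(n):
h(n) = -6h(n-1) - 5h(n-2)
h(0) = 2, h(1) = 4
Characteristic equation: x² + 6x + 5 = 0, which factors as (x - (-1))(x - (-5)) = 0.
Roots r₁ = -1, r₂ = -5 (distinct).
General solution: h(n) = A·(-1)^n + B·(-5)^n.
From h(0) = 2: A + B = 2.
From h(1) = 4: -A - 5B = 4.
Solving: A = \frac{7}{2}, B = - \frac{3}{2}.
So h(n) = \frac{7 \left(-1\right)^{n}}{2} - \frac{3 \left(-5\right)^{n}}{2}.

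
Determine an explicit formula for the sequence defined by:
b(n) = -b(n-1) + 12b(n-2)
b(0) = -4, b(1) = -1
Characteristic equation: x² + x - 12 = 0, which factors as (x - (-4))(x - (3)) = 0.
Roots r₁ = -4, r₂ = 3 (distinct).
General solution: b(n) = A·(-4)^n + B·(3)^n.
From b(0) = -4: A + B = -4.
From b(1) = -1: -4A + 3B = -1.
Solving: A = - \frac{11}{7}, B = - \frac{17}{7}.
So b(n) = - \frac{11 \left(-4\right)^{n}}{7} - \frac{17 \cdot 3^{n}}{7}.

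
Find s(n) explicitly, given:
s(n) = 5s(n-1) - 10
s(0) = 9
First-order linear non-homogeneous.
Homogeneous solution: s_h(n) = A·(5)^n.
Try constant particular solution s_p = K: K = 5K - 10 ⇒ K = \frac{5}{2}.
General: s(n) = A·(5)^n + \frac{5}{2}.
Apply s(0) = 9: A + \frac{5}{2} = 9 ⇒ A = \frac{13}{2}.
So s(n) = \frac{13 \cdot 5^{n}}{2} + \frac{5}{2}.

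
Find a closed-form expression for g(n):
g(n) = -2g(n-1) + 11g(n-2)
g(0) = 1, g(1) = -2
Characteristic equation: x² + 2x - 11 = 0.
Discriminant Δ = (-2)² + 4·(11) = 48.
Roots r₁,₂ = (-2 ± √48)/2, so r₁ = -1 + 2 \sqrt{3}, r₂ = - 2 \sqrt{3} - 1.
General solution: g(n) = A·r₁^n + B·r₂^n.
From the initial conditions, A + B = 1 and r₁A + r₂B = -2.
Since r₁ - r₂ = √48: A = (-2 - (1)r₂)/√48 = \frac{1}{2} - \frac{\sqrt{3}}{12}, and B = 1 - A = \frac{\sqrt{3}}{12} + \frac{1}{2}.
So g(n) = \left(\frac{1}{2} - \frac{\sqrt{3}}{12}\right)\left(-1 + 2 \sqrt{3}\right)^n + \left(\frac{\sqrt{3}}{12} + \frac{1}{2}\right)\left(- 2 \sqrt{3} - 1\right)^n.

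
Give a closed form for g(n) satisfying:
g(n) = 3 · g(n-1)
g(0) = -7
Pure geometric recurrence with ratio 3.
By induction g(n) = g(0) · (3)^n = - 7 \cdot 3^{n}.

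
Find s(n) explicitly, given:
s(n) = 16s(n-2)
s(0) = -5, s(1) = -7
Characteristic equation: x² - 16 = 0, which factors as (x - (-4))(x - (4)) = 0.
Roots r₁ = -4, r₂ = 4 (distinct).
General solution: s(n) = A·(-4)^n + B·(4)^n.
From s(0) = -5: A + B = -5.
From s(1) = -7: -4A + 4B = -7.
Solving: A = - \frac{13}{8}, B = - \frac{27}{8}.
So s(n) = - \frac{13 \left(-4\right)^{n}}{8} - \frac{27 \cdot 4^{n}}{8}.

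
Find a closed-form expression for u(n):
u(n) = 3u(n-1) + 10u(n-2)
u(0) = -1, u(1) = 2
Characteristic equation: x² - 3x - 10 = 0, which factors as (x - (-2))(x - (5)) = 0.
Roots r₁ = -2, r₂ = 5 (distinct).
General solution: u(n) = A·(-2)^n + B·(5)^n.
From u(0) = -1: A + B = -1.
From u(1) = 2: -2A + 5B = 2.
Solving: A = -1, B = 0.
So u(n) = - \left(-2\right)^{n}.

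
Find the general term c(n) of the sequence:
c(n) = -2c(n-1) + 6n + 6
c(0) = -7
First-order linear with linear forcing.
Homogeneous solution: c_h(n) = A·(-2)^n.
Try particular c_p(n) = pn + q. Substituting:
  pn + q = -2(p(n-1) + q) + 6n + 6.
Matching the n-coefficient: p = -2p + 6 ⇒ p = 2.
Matching constants: q = 2p - 2q + 6 ⇒ q = \frac{10}{3}.
General: c(n) = A·(-2)^n + 2 n + \frac{10}{3}.
Apply c(0) = -7: A + \frac{10}{3} = -7 ⇒ A = - \frac{31}{3}.
So c(n) = - \frac{31 \left(-2\right)^{n}}{3} + 2 n + \frac{10}{3}.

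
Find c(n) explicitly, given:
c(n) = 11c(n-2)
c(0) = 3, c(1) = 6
Characteristic equation: x² - 11 = 0.
Discriminant Δ = (0)² + 4·(11) = 44.
Roots r₁,₂ = (0 ± √44)/2, so r₁ = \sqrt{11}, r₂ = - \sqrt{11}.
General solution: c(n) = A·r₁^n + B·r₂^n.
From the initial conditions, A + B = 3 and r₁A + r₂B = 6.
Since r₁ - r₂ = √44: A = (6 - (3)r₂)/√44 = \frac{3 \sqrt{11}}{11} + \frac{3}{2}, and B = 3 - A = \frac{3}{2} - \frac{3 \sqrt{11}}{11}.
So c(n) = \left(\frac{3 \sqrt{11}}{11} + \frac{3}{2}\right)\left(\sqrt{11}\right)^n + \left(\frac{3}{2} - \frac{3 \sqrt{11}}{11}\right)\left(- \sqrt{11}\right)^n.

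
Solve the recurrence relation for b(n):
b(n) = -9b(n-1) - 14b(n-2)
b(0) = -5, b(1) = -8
Characteristic equation: x² + 9x + 14 = 0, which factors as (x - (-7))(x - (-2)) = 0.
Roots r₁ = -7, r₂ = -2 (distinct).
General solution: b(n) = A·(-7)^n + B·(-2)^n.
From b(0) = -5: A + B = -5.
From b(1) = -8: -7A - 2B = -8.
Solving: A = \frac{18}{5}, B = - \frac{43}{5}.
So b(n) = - \frac{43 \left(-2\right)^{n}}{5} + \frac{18 \left(-7\right)^{n}}{5}.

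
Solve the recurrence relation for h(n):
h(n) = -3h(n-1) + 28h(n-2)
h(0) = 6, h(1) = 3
Characteristic equation: x² + 3x - 28 = 0, which factors as (x - (-7))(x - (4)) = 0.
Roots r₁ = -7, r₂ = 4 (distinct).
General solution: h(n) = A·(-7)^n + B·(4)^n.
From h(0) = 6: A + B = 6.
From h(1) = 3: -7A + 4B = 3.
Solving: A = \frac{21}{11}, B = \frac{45}{11}.
So h(n) = \frac{21 \left(-7\right)^{n}}{11} + \frac{45 \cdot 4^{n}}{11}.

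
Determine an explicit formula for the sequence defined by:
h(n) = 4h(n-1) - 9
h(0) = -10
First-order linear non-homogeneous.
Homogeneous solution: h_h(n) = A·(4)^n.
Try constant particular solution h_p = K: K = 4K - 9 ⇒ K = 3.
General: h(n) = A·(4)^n + 3.
Apply h(0) = -10: A + 3 = -10 ⇒ A = -13.
So h(n) = 3 - 13 \cdot 4^{n}.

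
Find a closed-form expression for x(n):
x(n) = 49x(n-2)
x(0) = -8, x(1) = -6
Characteristic equation: x² - 49 = 0, which factors as (x - (7))(x - (-7)) = 0.
Roots r₁ = 7, r₂ = -7 (distinct).
General solution: x(n) = A·(7)^n + B·(-7)^n.
From x(0) = -8: A + B = -8.
From x(1) = -6: 7A - 7B = -6.
Solving: A = - \frac{31}{7}, B = - \frac{25}{7}.
So x(n) = - \frac{25 \left(-7\right)^{n}}{7} - \frac{31 \cdot 7^{n}}{7}.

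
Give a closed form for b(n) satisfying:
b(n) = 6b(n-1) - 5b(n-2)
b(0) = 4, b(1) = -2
Characteristic equation: x² - 6x + 5 = 0, which factors as (x - (1))(x - (5)) = 0.
Roots r₁ = 1, r₂ = 5 (distinct).
General solution: b(n) = A·(1)^n + B·(5)^n.
From b(0) = 4: A + B = 4.
From b(1) = -2: A + 5B = -2.
Solving: A = \frac{11}{2}, B = - \frac{3}{2}.
So b(n) = \frac{11}{2} - \frac{3 \cdot 5^{n}}{2}.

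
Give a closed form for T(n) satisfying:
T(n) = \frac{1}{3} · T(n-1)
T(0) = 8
Pure geometric recurrence with ratio \frac{1}{3}.
By induction T(n) = T(0) · (\frac{1}{3})^n = 8 \cdot 3^{- n}.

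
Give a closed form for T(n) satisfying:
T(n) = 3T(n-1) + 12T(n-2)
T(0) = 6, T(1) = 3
Characteristic equation: x² - 3x - 12 = 0.
Discriminant Δ = (3)² + 4·(12) = 57.
Roots r₁,₂ = (3 ± √57)/2, so r₁ = \frac{3}{2} + \frac{\sqrt{57}}{2}, r₂ = \frac{3}{2} - \frac{\sqrt{57}}{2}.
General solution: T(n) = A·r₁^n + B·r₂^n.
From the initial conditions, A + B = 6 and r₁A + r₂B = 3.
Since r₁ - r₂ = √57: A = (3 - (6)r₂)/√57 = 3 - \frac{2 \sqrt{57}}{19}, and B = 6 - A = \frac{2 \sqrt{57}}{19} + 3.
So T(n) = \left(3 - \frac{2 \sqrt{57}}{19}\right)\left(\frac{3}{2} + \frac{\sqrt{57}}{2}\right)^n + \left(\frac{2 \sqrt{57}}{19} + 3\right)\left(\frac{3}{2} - \frac{\sqrt{57}}{2}\right)^n.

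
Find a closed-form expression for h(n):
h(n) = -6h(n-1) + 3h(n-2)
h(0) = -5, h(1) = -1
Characteristic equation: x² + 6x - 3 = 0.
Discriminant Δ = (-6)² + 4·(3) = 48.
Roots r₁,₂ = (-6 ± √48)/2, so r₁ = -3 + 2 \sqrt{3}, r₂ = - 2 \sqrt{3} - 3.
General solution: h(n) = A·r₁^n + B·r₂^n.
From the initial conditions, A + B = -5 and r₁A + r₂B = -1.
Since r₁ - r₂ = √48: A = (-1 - (-5)r₂)/√48 = - \frac{5}{2} - \frac{4 \sqrt{3}}{3}, and B = -5 - A = - \frac{5}{2} + \frac{4 \sqrt{3}}{3}.
So h(n) = \left(- \frac{5}{2} - \frac{4 \sqrt{3}}{3}\right)\left(-3 + 2 \sqrt{3}\right)^n + \left(- \frac{5}{2} + \frac{4 \sqrt{3}}{3}\right)\left(- 2 \sqrt{3} - 3\right)^n.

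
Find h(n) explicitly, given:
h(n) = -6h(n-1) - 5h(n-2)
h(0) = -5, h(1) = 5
Characteristic equation: x² + 6x + 5 = 0, which factors as (x - (-1))(x - (-5)) = 0.
Roots r₁ = -1, r₂ = -5 (distinct).
General solution: h(n) = A·(-1)^n + B·(-5)^n.
From h(0) = -5: A + B = -5.
From h(1) = 5: -A - 5B = 5.
Solving: A = -5, B = 0.
So h(n) = - 5 \left(-1\right)^{n}.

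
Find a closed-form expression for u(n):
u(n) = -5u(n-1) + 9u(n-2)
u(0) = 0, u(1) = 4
Characteristic equation: x² + 5x - 9 = 0.
Discriminant Δ = (-5)² + 4·(9) = 61.
Roots r₁,₂ = (-5 ± √61)/2, so r₁ = - \frac{5}{2} + \frac{\sqrt{61}}{2}, r₂ = - \frac{\sqrt{61}}{2} - \frac{5}{2}.
General solution: u(n) = A·r₁^n + B·r₂^n.
From the initial conditions, A + B = 0 and r₁A + r₂B = 4.
Since r₁ - r₂ = √61: A = (4 - (0)r₂)/√61 = \frac{4 \sqrt{61}}{61}, and B = 0 - A = - \frac{4 \sqrt{61}}{61}.
So u(n) = \left(\frac{4 \sqrt{61}}{61}\right)\left(- \frac{5}{2} + \frac{\sqrt{61}}{2}\right)^n + \left(- \frac{4 \sqrt{61}}{61}\right)\left(- \frac{\sqrt{61}}{2} - \frac{5}{2}\right)^n.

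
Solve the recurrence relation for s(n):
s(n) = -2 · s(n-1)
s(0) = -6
Pure geometric recurrence with ratio -2.
By induction s(n) = s(0) · (-2)^n = - 6 \left(-2\right)^{n}.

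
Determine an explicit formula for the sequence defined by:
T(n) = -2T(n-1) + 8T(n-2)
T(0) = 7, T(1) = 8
Characteristic equation: x² + 2x - 8 = 0, which factors as (x - (-4))(x - (2)) = 0.
Roots r₁ = -4, r₂ = 2 (distinct).
General solution: T(n) = A·(-4)^n + B·(2)^n.
From T(0) = 7: A + B = 7.
From T(1) = 8: -4A + 2B = 8.
Solving: A = 1, B = 6.
So T(n) = \left(-4\right)^{n} + 6 \cdot 2^{n}.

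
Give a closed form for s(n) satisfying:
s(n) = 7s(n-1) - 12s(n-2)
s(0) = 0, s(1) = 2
Characteristic equation: x² - 7x + 12 = 0, which factors as (x - (3))(x - (4)) = 0.
Roots r₁ = 3, r₂ = 4 (distinct).
General solution: s(n) = A·(3)^n + B·(4)^n.
From s(0) = 0: A + B = 0.
From s(1) = 2: 3A + 4B = 2.
Solving: A = -2, B = 2.
So s(n) = - 2 \cdot 3^{n} + 2 \cdot 4^{n}.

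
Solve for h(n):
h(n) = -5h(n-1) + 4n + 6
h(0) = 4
First-order linear with linear forcing.
Homogeneous solution: h_h(n) = A·(-5)^n.
Try particular h_p(n) = pn + q. Substituting:
  pn + q = -5(p(n-1) + q) + 4n + 6.
Matching the n-coefficient: p = -5p + 4 ⇒ p = \frac{2}{3}.
Matching constants: q = 5p - 5q + 6 ⇒ q = \frac{14}{9}.
General: h(n) = A·(-5)^n + \frac{2 n}{3} + \frac{14}{9}.
Apply h(0) = 4: A + \frac{14}{9} = 4 ⇒ A = \frac{22}{9}.
So h(n) = \frac{22 \left(-5\right)^{n}}{9} + \frac{2 n}{3} + \frac{14}{9}.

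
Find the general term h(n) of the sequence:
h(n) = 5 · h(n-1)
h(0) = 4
Pure geometric recurrence with ratio 5.
By induction h(n) = h(0) · (5)^n = 4 \cdot 5^{n}.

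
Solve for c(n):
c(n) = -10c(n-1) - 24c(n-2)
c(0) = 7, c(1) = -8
Characteristic equation: x² + 10x + 24 = 0, which factors as (x - (-4))(x - (-6)) = 0.
Roots r₁ = -4, r₂ = -6 (distinct).
General solution: c(n) = A·(-4)^n + B·(-6)^n.
From c(0) = 7: A + B = 7.
From c(1) = -8: -4A - 6B = -8.
Solving: A = 17, B = -10.
So c(n) = 17 \left(-4\right)^{n} - 10 \left(-6\right)^{n}.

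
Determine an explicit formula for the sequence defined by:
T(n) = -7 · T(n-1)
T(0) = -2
Pure geometric recurrence with ratio -7.
By induction T(n) = T(0) · (-7)^n = - 2 \left(-7\right)^{n}.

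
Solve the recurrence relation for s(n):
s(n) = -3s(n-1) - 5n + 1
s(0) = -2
First-order linear with linear forcing.
Homogeneous solution: s_h(n) = A·(-3)^n.
Try particular s_p(n) = pn + q. Substituting:
  pn + q = -3(p(n-1) + q) - 5n + 1.
Matching the n-coefficient: p = -3p - 5 ⇒ p = - \frac{5}{4}.
Matching constants: q = 3p - 3q + 1 ⇒ q = - \frac{11}{16}.
General: s(n) = A·(-3)^n - \frac{5 n}{4} - \frac{11}{16}.
Apply s(0) = -2: A - \frac{11}{16} = -2 ⇒ A = - \frac{21}{16}.
So s(n) = - \frac{21 \left(-3\right)^{n}}{16} - \frac{5 n}{4} - \frac{11}{16}.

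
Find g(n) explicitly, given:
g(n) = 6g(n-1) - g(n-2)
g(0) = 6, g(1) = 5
Characteristic equation: x² - 6x + 1 = 0.
Discriminant Δ = (6)² + 4·(-1) = 32.
Roots r₁,₂ = (6 ± √32)/2, so r₁ = 2 \sqrt{2} + 3, r₂ = 3 - 2 \sqrt{2}.
General solution: g(n) = A·r₁^n + B·r₂^n.
From the initial conditions, A + B = 6 and r₁A + r₂B = 5.
Since r₁ - r₂ = √32: A = (5 - (6)r₂)/√32 = 3 - \frac{13 \sqrt{2}}{8}, and B = 6 - A = \frac{13 \sqrt{2}}{8} + 3.
So g(n) = \left(3 - \frac{13 \sqrt{2}}{8}\right)\left(2 \sqrt{2} + 3\right)^n + \left(\frac{13 \sqrt{2}}{8} + 3\right)\left(3 - 2 \sqrt{2}\right)^n.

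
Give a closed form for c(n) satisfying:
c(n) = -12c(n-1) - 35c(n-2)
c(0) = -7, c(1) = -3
Characteristic equation: x² + 12x + 35 = 0, which factors as (x - (-5))(x - (-7)) = 0.
Roots r₁ = -5, r₂ = -7 (distinct).
General solution: c(n) = A·(-5)^n + B·(-7)^n.
From c(0) = -7: A + B = -7.
From c(1) = -3: -5A - 7B = -3.
Solving: A = -26, B = 19.
So c(n) = - 26 \left(-5\right)^{n} + 19 \left(-7\right)^{n}.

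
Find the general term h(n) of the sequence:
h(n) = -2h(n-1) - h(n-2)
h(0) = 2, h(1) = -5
Characteristic equation: x² + 2x + 1 = 0, which is (x - (-1))².
Repeated root r = -1.
General solution: h(n) = (A + Bn)·(-1)^n.
From h(0) = 2: A = 2.
From h(1) = -5: (A + B)·(-1) = -5 ⇒ B = 3.
So h(n) = \left(3 n + 2\right) \cdot (-1)^n.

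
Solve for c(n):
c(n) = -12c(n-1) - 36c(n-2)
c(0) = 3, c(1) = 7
Characteristic equation: x² + 12x + 36 = 0, which is (x - (-6))².
Repeated root r = -6.
General solution: c(n) = (A + Bn)·(-6)^n.
From c(0) = 3: A = 3.
From c(1) = 7: (A + B)·(-6) = 7 ⇒ B = - \frac{25}{6}.
So c(n) = \left(3 - \frac{25 n}{6}\right) \cdot (-6)^n.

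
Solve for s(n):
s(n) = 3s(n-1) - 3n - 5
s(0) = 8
First-order linear with linear forcing.
Homogeneous solution: s_h(n) = A·(3)^n.
Try particular s_p(n) = pn + q. Substituting:
  pn + q = 3(p(n-1) + q) - 3n - 5.
Matching the n-coefficient: p = 3p - 3 ⇒ p = \frac{3}{2}.
Matching constants: q = -3p + 3q - 5 ⇒ q = \frac{19}{4}.
General: s(n) = A·(3)^n + \frac{3 n}{2} + \frac{19}{4}.
Apply s(0) = 8: A + \frac{19}{4} = 8 ⇒ A = \frac{13}{4}.
So s(n) = \frac{13 \cdot 3^{n}}{4} + \frac{3 n}{2} + \frac{19}{4}.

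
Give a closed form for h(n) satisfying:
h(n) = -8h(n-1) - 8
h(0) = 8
First-order linear non-homogeneous.
Homogeneous solution: h_h(n) = A·(-8)^n.
Try constant particular solution h_p = K: K = -8K - 8 ⇒ K = - \frac{8}{9}.
General: h(n) = A·(-8)^n - \frac{8}{9}.
Apply h(0) = 8: A - \frac{8}{9} = 8 ⇒ A = \frac{80}{9}.
So h(n) = \frac{80 \left(-8\right)^{n}}{9} - \frac{8}{9}.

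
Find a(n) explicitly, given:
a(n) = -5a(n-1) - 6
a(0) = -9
First-order linear non-homogeneous.
Homogeneous solution: a_h(n) = A·(-5)^n.
Try constant particular solution a_p = K: K = -5K - 6 ⇒ K = -1.
General: a(n) = A·(-5)^n - 1.
Apply a(0) = -9: A - 1 = -9 ⇒ A = -8.
So a(n) = - 8 \left(-5\right)^{n} - 1.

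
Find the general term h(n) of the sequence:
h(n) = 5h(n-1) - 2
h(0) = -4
First-order linear non-homogeneous.
Homogeneous solution: h_h(n) = A·(5)^n.
Try constant particular solution h_p = K: K = 5K - 2 ⇒ K = \frac{1}{2}.
General: h(n) = A·(5)^n + \frac{1}{2}.
Apply h(0) = -4: A + \frac{1}{2} = -4 ⇒ A = - \frac{9}{2}.
So h(n) = \frac{1}{2} - \frac{9 \cdot 5^{n}}{2}.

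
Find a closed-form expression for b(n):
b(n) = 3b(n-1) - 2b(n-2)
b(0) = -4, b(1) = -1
Characteristic equation: x² - 3x + 2 = 0, which factors as (x - (2))(x - (1)) = 0.
Roots r₁ = 2, r₂ = 1 (distinct).
General solution: b(n) = A·(2)^n + B·(1)^n.
From b(0) = -4: A + B = -4.
From b(1) = -1: 2A + B = -1.
Solving: A = 3, B = -7.
So b(n) = 3 \cdot 2^{n} - 7.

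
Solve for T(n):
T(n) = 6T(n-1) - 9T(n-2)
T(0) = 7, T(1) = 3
Characteristic equation: x² - 6x + 9 = 0, which is (x - (3))².
Repeated root r = 3.
General solution: T(n) = (A + Bn)·(3)^n.
From T(0) = 7: A = 7.
From T(1) = 3: (A + B)·(3) = 3 ⇒ B = -6.
So T(n) = \left(7 - 6 n\right) \cdot (3)^n.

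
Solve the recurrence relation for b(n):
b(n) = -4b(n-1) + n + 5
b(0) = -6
First-order linear with linear forcing.
Homogeneous solution: b_h(n) = A·(-4)^n.
Try particular b_p(n) = pn + q. Substituting:
  pn + q = -4(p(n-1) + q) + n + 5.
Matching the n-coefficient: p = -4p + 1 ⇒ p = \frac{1}{5}.
Matching constants: q = 4p - 4q + 5 ⇒ q = \frac{29}{25}.
General: b(n) = A·(-4)^n + \frac{n}{5} + \frac{29}{25}.
Apply b(0) = -6: A + \frac{29}{25} = -6 ⇒ A = - \frac{179}{25}.
So b(n) = - \frac{179 \left(-4\right)^{n}}{25} + \frac{n}{5} + \frac{29}{25}.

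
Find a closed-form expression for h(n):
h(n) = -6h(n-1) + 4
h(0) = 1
First-order linear non-homogeneous.
Homogeneous solution: h_h(n) = A·(-6)^n.
Try constant particular solution h_p = K: K = -6K + 4 ⇒ K = \frac{4}{7}.
General: h(n) = A·(-6)^n + \frac{4}{7}.
Apply h(0) = 1: A + \frac{4}{7} = 1 ⇒ A = \frac{3}{7}.
So h(n) = \frac{3 \left(-6\right)^{n}}{7} + \frac{4}{7}.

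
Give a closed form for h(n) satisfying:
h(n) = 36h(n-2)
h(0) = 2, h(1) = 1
Characteristic equation: x² - 36 = 0, which factors as (x - (6))(x - (-6)) = 0.
Roots r₁ = 6, r₂ = -6 (distinct).
General solution: h(n) = A·(6)^n + B·(-6)^n.
From h(0) = 2: A + B = 2.
From h(1) = 1: 6A - 6B = 1.
Solving: A = \frac{13}{12}, B = \frac{11}{12}.
So h(n) = \frac{11 \left(-6\right)^{n}}{12} + \frac{13 \cdot 6^{n}}{12}.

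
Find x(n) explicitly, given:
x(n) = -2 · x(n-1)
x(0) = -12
Pure geometric recurrence with ratio -2.
By induction x(n) = x(0) · (-2)^n = - 12 \left(-2\right)^{n}.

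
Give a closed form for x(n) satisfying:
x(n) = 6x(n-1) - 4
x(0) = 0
First-order linear non-homogeneous.
Homogeneous solution: x_h(n) = A·(6)^n.
Try constant particular solution x_p = K: K = 6K - 4 ⇒ K = \frac{4}{5}.
General: x(n) = A·(6)^n + \frac{4}{5}.
Apply x(0) = 0: A + \frac{4}{5} = 0 ⇒ A = - \frac{4}{5}.
So x(n) = \frac{4}{5} - \frac{4 \cdot 6^{n}}{5}.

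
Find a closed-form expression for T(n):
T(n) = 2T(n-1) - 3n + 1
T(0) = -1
First-order linear with linear forcing.
Homogeneous solution: T_h(n) = A·(2)^n.
Try particular T_p(n) = pn + q. Substituting:
  pn + q = 2(p(n-1) + q) - 3n + 1.
Matching the n-coefficient: p = 2p - 3 ⇒ p = 3.
Matching constants: q = -2p + 2q + 1 ⇒ q = 5.
General: T(n) = A·(2)^n + 3 n + 5.
Apply T(0) = -1: A + 5 = -1 ⇒ A = -6.
So T(n) = - 6 \cdot 2^{n} + 3 n + 5.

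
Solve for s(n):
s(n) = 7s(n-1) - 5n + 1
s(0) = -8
First-order linear with linear forcing.
Homogeneous solution: s_h(n) = A·(7)^n.
Try particular s_p(n) = pn + q. Substituting:
  pn + q = 7(p(n-1) + q) - 5n + 1.
Matching the n-coefficient: p = 7p - 5 ⇒ p = \frac{5}{6}.
Matching constants: q = -7p + 7q + 1 ⇒ q = \frac{29}{36}.
General: s(n) = A·(7)^n + \frac{5 n}{6} + \frac{29}{36}.
Apply s(0) = -8: A + \frac{29}{36} = -8 ⇒ A = - \frac{317}{36}.
So s(n) = - \frac{317 \cdot 7^{n}}{36} + \frac{5 n}{6} + \frac{29}{36}.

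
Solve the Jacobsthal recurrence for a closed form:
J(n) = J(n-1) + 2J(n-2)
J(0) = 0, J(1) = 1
This is the Jacobsthal sequence.
Characteristic equation: x² - x - 2 = 0; roots r₁ = 2, r₂ = -1.
General: J(n) = A·r₁^n + B·r₂^n. Solving with J(0)=0, J(1)=1 gives A = \frac{1}{3}, B = - \frac{1}{3}.
So J(n) = - \frac{\left(-1\right)^{n}}{3} + \frac{2^{n}}{3}.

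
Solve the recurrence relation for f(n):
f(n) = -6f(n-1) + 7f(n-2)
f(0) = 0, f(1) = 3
Characteristic equation: x² + 6x - 7 = 0, which factors as (x - (-7))(x - (1)) = 0.
Roots r₁ = -7, r₂ = 1 (distinct).
General solution: f(n) = A·(-7)^n + B·(1)^n.
From f(0) = 0: A + B = 0.
From f(1) = 3: -7A + B = 3.
Solving: A = - \frac{3}{8}, B = \frac{3}{8}.
So f(n) = \frac{3}{8} - \frac{3 \left(-7\right)^{n}}{8}.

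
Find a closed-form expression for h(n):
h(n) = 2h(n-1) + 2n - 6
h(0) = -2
First-order linear with linear forcing.
Homogeneous solution: h_h(n) = A·(2)^n.
Try particular h_p(n) = pn + q. Substituting:
  pn + q = 2(p(n-1) + q) + 2n - 6.
Matching the n-coefficient: p = 2p + 2 ⇒ p = -2.
Matching constants: q = -2p + 2q - 6 ⇒ q = 2.
General: h(n) = A·(2)^n - 2 n + 2.
Apply h(0) = -2: A + 2 = -2 ⇒ A = -4.
So h(n) = - 4 \cdot 2^{n} - 2 n + 2.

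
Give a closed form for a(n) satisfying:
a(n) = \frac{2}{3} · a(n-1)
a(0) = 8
Pure geometric recurrence with ratio \frac{2}{3}.
By induction a(n) = a(0) · (\frac{2}{3})^n = 8 \left(\frac{2}{3}\right)^{n}.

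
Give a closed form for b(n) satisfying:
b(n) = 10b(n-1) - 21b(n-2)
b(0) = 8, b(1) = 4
Characteristic equation: x² - 10x + 21 = 0, which factors as (x - (3))(x - (7)) = 0.
Roots r₁ = 3, r₂ = 7 (distinct).
General solution: b(n) = A·(3)^n + B·(7)^n.
From b(0) = 8: A + B = 8.
From b(1) = 4: 3A + 7B = 4.
Solving: A = 13, B = -5.
So b(n) = 13 \cdot 3^{n} - 5 \cdot 7^{n}.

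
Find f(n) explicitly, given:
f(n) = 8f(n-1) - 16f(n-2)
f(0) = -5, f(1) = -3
Characteristic equation: x² - 8x + 16 = 0, which is (x - (4))².
Repeated root r = 4.
General solution: f(n) = (A + Bn)·(4)^n.
From f(0) = -5: A = -5.
From f(1) = -3: (A + B)·(4) = -3 ⇒ B = \frac{17}{4}.
So f(n) = \left(\frac{17 n}{4} - 5\right) \cdot (4)^n.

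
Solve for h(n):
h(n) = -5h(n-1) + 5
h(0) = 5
First-order linear non-homogeneous.
Homogeneous solution: h_h(n) = A·(-5)^n.
Try constant particular solution h_p = K: K = -5K + 5 ⇒ K = \frac{5}{6}.
General: h(n) = A·(-5)^n + \frac{5}{6}.
Apply h(0) = 5: A + \frac{5}{6} = 5 ⇒ A = \frac{25}{6}.
So h(n) = \frac{25 \left(-5\right)^{n}}{6} + \frac{5}{6}.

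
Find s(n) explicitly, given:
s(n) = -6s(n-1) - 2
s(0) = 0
First-order linear non-homogeneous.
Homogeneous solution: s_h(n) = A·(-6)^n.
Try constant particular solution s_p = K: K = -6K - 2 ⇒ K = - \frac{2}{7}.
General: s(n) = A·(-6)^n - \frac{2}{7}.
Apply s(0) = 0: A - \frac{2}{7} = 0 ⇒ A = \frac{2}{7}.
So s(n) = \frac{2 \left(-6\right)^{n}}{7} - \frac{2}{7}.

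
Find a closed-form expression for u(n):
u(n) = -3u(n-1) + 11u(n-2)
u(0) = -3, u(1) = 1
Characteristic equation: x² + 3x - 11 = 0.
Discriminant Δ = (-3)² + 4·(11) = 53.
Roots r₁,₂ = (-3 ± √53)/2, so r₁ = - \frac{3}{2} + \frac{\sqrt{53}}{2}, r₂ = - \frac{\sqrt{53}}{2} - \frac{3}{2}.
General solution: u(n) = A·r₁^n + B·r₂^n.
From the initial conditions, A + B = -3 and r₁A + r₂B = 1.
Since r₁ - r₂ = √53: A = (1 - (-3)r₂)/√53 = - \frac{3}{2} - \frac{7 \sqrt{53}}{106}, and B = -3 - A = - \frac{3}{2} + \frac{7 \sqrt{53}}{106}.
So u(n) = \left(- \frac{3}{2} - \frac{7 \sqrt{53}}{106}\right)\left(- \frac{3}{2} + \frac{\sqrt{53}}{2}\right)^n + \left(- \frac{3}{2} + \frac{7 \sqrt{53}}{106}\right)\left(- \frac{\sqrt{53}}{2} - \frac{3}{2}\right)^n.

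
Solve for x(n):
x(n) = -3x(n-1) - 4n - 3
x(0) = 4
First-order linear with linear forcing.
Homogeneous solution: x_h(n) = A·(-3)^n.
Try particular x_p(n) = pn + q. Substituting:
  pn + q = -3(p(n-1) + q) - 4n - 3.
Matching the n-coefficient: p = -3p - 4 ⇒ p = -1.
Matching constants: q = 3p - 3q - 3 ⇒ q = - \frac{3}{2}.
General: x(n) = A·(-3)^n - n - \frac{3}{2}.
Apply x(0) = 4: A - \frac{3}{2} = 4 ⇒ A = \frac{11}{2}.
So x(n) = \frac{11 \left(-3\right)^{n}}{2} - n - \frac{3}{2}.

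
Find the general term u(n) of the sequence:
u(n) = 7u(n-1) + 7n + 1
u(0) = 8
First-order linear with linear forcing.
Homogeneous solution: u_h(n) = A·(7)^n.
Try particular u_p(n) = pn + q. Substituting:
  pn + q = 7(p(n-1) + q) + 7n + 1.
Matching the n-coefficient: p = 7p + 7 ⇒ p = - \frac{7}{6}.
Matching constants: q = -7p + 7q + 1 ⇒ q = - \frac{55}{36}.
General: u(n) = A·(7)^n - \frac{7 n}{6} - \frac{55}{36}.
Apply u(0) = 8: A - \frac{55}{36} = 8 ⇒ A = \frac{343}{36}.
So u(n) = \frac{343 \cdot 7^{n}}{36} - \frac{7 n}{6} - \frac{55}{36}.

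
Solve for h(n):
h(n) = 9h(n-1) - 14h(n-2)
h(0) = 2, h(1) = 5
Characteristic equation: x² - 9x + 14 = 0, which factors as (x - (7))(x - (2)) = 0.
Roots r₁ = 7, r₂ = 2 (distinct).
General solution: h(n) = A·(7)^n + B·(2)^n.
From h(0) = 2: A + B = 2.
From h(1) = 5: 7A + 2B = 5.
Solving: A = \frac{1}{5}, B = \frac{9}{5}.
So h(n) = \frac{9 \cdot 2^{n}}{5} + \frac{7^{n}}{5}.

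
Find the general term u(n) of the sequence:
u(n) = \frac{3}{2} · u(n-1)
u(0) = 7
Pure geometric recurrence with ratio \frac{3}{2}.
By induction u(n) = u(0) · (\frac{3}{2})^n = 7 \left(\frac{3}{2}\right)^{n}.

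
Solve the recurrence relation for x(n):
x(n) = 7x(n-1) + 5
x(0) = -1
First-order linear non-homogeneous.
Homogeneous solution: x_h(n) = A·(7)^n.
Try constant particular solution x_p = K: K = 7K + 5 ⇒ K = - \frac{5}{6}.
General: x(n) = A·(7)^n - \frac{5}{6}.
Apply x(0) = -1: A - \frac{5}{6} = -1 ⇒ A = - \frac{1}{6}.
So x(n) = - \frac{7^{n}}{6} - \frac{5}{6}.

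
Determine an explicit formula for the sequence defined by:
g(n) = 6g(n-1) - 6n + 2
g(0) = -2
First-order linear with linear forcing.
Homogeneous solution: g_h(n) = A·(6)^n.
Try particular g_p(n) = pn + q. Substituting:
  pn + q = 6(p(n-1) + q) - 6n + 2.
Matching the n-coefficient: p = 6p - 6 ⇒ p = \frac{6}{5}.
Matching constants: q = -6p + 6q + 2 ⇒ q = \frac{26}{25}.
General: g(n) = A·(6)^n + \frac{6 n}{5} + \frac{26}{25}.
Apply g(0) = -2: A + \frac{26}{25} = -2 ⇒ A = - \frac{76}{25}.
So g(n) = - \frac{76 \cdot 6^{n}}{25} + \frac{6 n}{5} + \frac{26}{25}.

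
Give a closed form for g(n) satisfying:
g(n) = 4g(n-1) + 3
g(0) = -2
First-order linear non-homogeneous.
Homogeneous solution: g_h(n) = A·(4)^n.
Try constant particular solution g_p = K: K = 4K + 3 ⇒ K = -1.
General: g(n) = A·(4)^n - 1.
Apply g(0) = -2: A - 1 = -2 ⇒ A = -1.
So g(n) = - 4^{n} - 1.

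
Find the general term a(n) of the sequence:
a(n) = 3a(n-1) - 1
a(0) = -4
First-order linear non-homogeneous.
Homogeneous solution: a_h(n) = A·(3)^n.
Try constant particular solution a_p = K: K = 3K - 1 ⇒ K = \frac{1}{2}.
General: a(n) = A·(3)^n + \frac{1}{2}.
Apply a(0) = -4: A + \frac{1}{2} = -4 ⇒ A = - \frac{9}{2}.
So a(n) = \frac{1}{2} - \frac{9 \cdot 3^{n}}{2}.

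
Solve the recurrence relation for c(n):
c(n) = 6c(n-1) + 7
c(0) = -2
First-order linear non-homogeneous.
Homogeneous solution: c_h(n) = A·(6)^n.
Try constant particular solution c_p = K: K = 6K + 7 ⇒ K = - \frac{7}{5}.
General: c(n) = A·(6)^n - \frac{7}{5}.
Apply c(0) = -2: A - \frac{7}{5} = -2 ⇒ A = - \frac{3}{5}.
So c(n) = - \frac{3 \cdot 6^{n}}{5} - \frac{7}{5}.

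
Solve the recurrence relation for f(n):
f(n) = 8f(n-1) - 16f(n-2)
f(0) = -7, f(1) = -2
Characteristic equation: x² - 8x + 16 = 0, which is (x - (4))².
Repeated root r = 4.
General solution: f(n) = (A + Bn)·(4)^n.
From f(0) = -7: A = -7.
From f(1) = -2: (A + B)·(4) = -2 ⇒ B = \frac{13}{2}.
So f(n) = \left(\frac{13 n}{2} - 7\right) \cdot (4)^n.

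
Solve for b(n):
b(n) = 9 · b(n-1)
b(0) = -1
Pure geometric recurrence with ratio 9.
By induction b(n) = b(0) · (9)^n = - 9^{n}.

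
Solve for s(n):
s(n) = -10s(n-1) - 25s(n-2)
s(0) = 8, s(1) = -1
Characteristic equation: x² + 10x + 25 = 0, which is (x - (-5))².
Repeated root r = -5.
General solution: s(n) = (A + Bn)·(-5)^n.
From s(0) = 8: A = 8.
From s(1) = -1: (A + B)·(-5) = -1 ⇒ B = - \frac{39}{5}.
So s(n) = \left(8 - \frac{39 n}{5}\right) \cdot (-5)^n.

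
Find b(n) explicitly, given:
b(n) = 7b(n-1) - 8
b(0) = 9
First-order linear non-homogeneous.
Homogeneous solution: b_h(n) = A·(7)^n.
Try constant particular solution b_p = K: K = 7K - 8 ⇒ K = \frac{4}{3}.
General: b(n) = A·(7)^n + \frac{4}{3}.
Apply b(0) = 9: A + \frac{4}{3} = 9 ⇒ A = \frac{23}{3}.
So b(n) = \frac{23 \cdot 7^{n}}{3} + \frac{4}{3}.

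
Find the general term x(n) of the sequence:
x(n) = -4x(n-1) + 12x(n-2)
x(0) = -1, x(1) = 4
Characteristic equation: x² + 4x - 12 = 0, which factors as (x - (2))(x - (-6)) = 0.
Roots r₁ = 2, r₂ = -6 (distinct).
General solution: x(n) = A·(2)^n + B·(-6)^n.
From x(0) = -1: A + B = -1.
From x(1) = 4: 2A - 6B = 4.
Solving: A = - \frac{1}{4}, B = - \frac{3}{4}.
So x(n) = - \frac{3 \left(-6\right)^{n}}{4} - \frac{2^{n}}{4}.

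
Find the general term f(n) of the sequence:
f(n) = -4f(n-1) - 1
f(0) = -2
First-order linear non-homogeneous.
Homogeneous solution: f_h(n) = A·(-4)^n.
Try constant particular solution f_p = K: K = -4K - 1 ⇒ K = - \frac{1}{5}.
General: f(n) = A·(-4)^n - \frac{1}{5}.
Apply f(0) = -2: A - \frac{1}{5} = -2 ⇒ A = - \frac{9}{5}.
So f(n) = - \frac{9 \left(-4\right)^{n}}{5} - \frac{1}{5}.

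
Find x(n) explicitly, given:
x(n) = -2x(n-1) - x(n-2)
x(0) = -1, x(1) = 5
Characteristic equation: x² + 2x + 1 = 0, which is (x - (-1))².
Repeated root r = -1.
General solution: x(n) = (A + Bn)·(-1)^n.
From x(0) = -1: A = -1.
From x(1) = 5: (A + B)·(-1) = 5 ⇒ B = -4.
So x(n) = \left(- 4 n - 1\right) \cdot (-1)^n.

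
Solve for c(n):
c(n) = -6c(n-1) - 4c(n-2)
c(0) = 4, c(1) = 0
Characteristic equation: x² + 6x + 4 = 0.
Discriminant Δ = (-6)² + 4·(-4) = 20.
Roots r₁,₂ = (-6 ± √20)/2, so r₁ = -3 + \sqrt{5}, r₂ = -3 - \sqrt{5}.
General solution: c(n) = A·r₁^n + B·r₂^n.
From the initial conditions, A + B = 4 and r₁A + r₂B = 0.
Since r₁ - r₂ = √20: A = (0 - (4)r₂)/√20 = 2 + \frac{6 \sqrt{5}}{5}, and B = 4 - A = 2 - \frac{6 \sqrt{5}}{5}.
So c(n) = \left(2 + \frac{6 \sqrt{5}}{5}\right)\left(-3 + \sqrt{5}\right)^n + \left(2 - \frac{6 \sqrt{5}}{5}\right)\left(-3 - \sqrt{5}\right)^n.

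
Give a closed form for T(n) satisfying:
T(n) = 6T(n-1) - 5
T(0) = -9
First-order linear non-homogeneous.
Homogeneous solution: T_h(n) = A·(6)^n.
Try constant particular solution T_p = K: K = 6K - 5 ⇒ K = 1.
General: T(n) = A·(6)^n + 1.
Apply T(0) = -9: A + 1 = -9 ⇒ A = -10.
So T(n) = 1 - 10 \cdot 6^{n}.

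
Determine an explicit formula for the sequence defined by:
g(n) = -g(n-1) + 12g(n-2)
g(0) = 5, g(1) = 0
Characteristic equation: x² + x - 12 = 0, which factors as (x - (3))(x - (-4)) = 0.
Roots r₁ = 3, r₂ = -4 (distinct).
General solution: g(n) = A·(3)^n + B·(-4)^n.
From g(0) = 5: A + B = 5.
From g(1) = 0: 3A - 4B = 0.
Solving: A = \frac{20}{7}, B = \frac{15}{7}.
So g(n) = \frac{15 \left(-4\right)^{n}}{7} + \frac{20 \cdot 3^{n}}{7}.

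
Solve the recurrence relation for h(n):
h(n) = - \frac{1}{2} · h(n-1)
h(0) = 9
Pure geometric recurrence with ratio - \frac{1}{2}.
By induction h(n) = h(0) · (- \frac{1}{2})^n = 9 \left(- \frac{1}{2}\right)^{n}.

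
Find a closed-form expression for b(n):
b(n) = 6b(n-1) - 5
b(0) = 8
First-order linear non-homogeneous.
Homogeneous solution: b_h(n) = A·(6)^n.
Try constant particular solution b_p = K: K = 6K - 5 ⇒ K = 1.
General: b(n) = A·(6)^n + 1.
Apply b(0) = 8: A + 1 = 8 ⇒ A = 7.
So b(n) = 7 \cdot 6^{n} + 1.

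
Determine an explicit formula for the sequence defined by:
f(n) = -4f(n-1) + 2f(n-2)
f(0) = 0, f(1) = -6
Characteristic equation: x² + 4x - 2 = 0.
Discriminant Δ = (-4)² + 4·(2) = 24.
Roots r₁,₂ = (-4 ± √24)/2, so r₁ = -2 + \sqrt{6}, r₂ = - \sqrt{6} - 2.
General solution: f(n) = A·r₁^n + B·r₂^n.
From the initial conditions, A + B = 0 and r₁A + r₂B = -6.
Since r₁ - r₂ = √24: A = (-6 - (0)r₂)/√24 = - \frac{\sqrt{6}}{2}, and B = 0 - A = \frac{\sqrt{6}}{2}.
So f(n) = \left(- \frac{\sqrt{6}}{2}\right)\left(-2 + \sqrt{6}\right)^n + \left(\frac{\sqrt{6}}{2}\right)\left(- \sqrt{6} - 2\right)^n.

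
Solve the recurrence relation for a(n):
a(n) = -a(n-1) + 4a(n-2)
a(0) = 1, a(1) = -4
Characteristic equation: x² + x - 4 = 0.
Discriminant Δ = (-1)² + 4·(4) = 17.
Roots r₁,₂ = (-1 ± √17)/2, so r₁ = - \frac{1}{2} + \frac{\sqrt{17}}{2}, r₂ = - \frac{\sqrt{17}}{2} - \frac{1}{2}.
General solution: a(n) = A·r₁^n + B·r₂^n.
From the initial conditions, A + B = 1 and r₁A + r₂B = -4.
Since r₁ - r₂ = √17: A = (-4 - (1)r₂)/√17 = \frac{1}{2} - \frac{7 \sqrt{17}}{34}, and B = 1 - A = \frac{1}{2} + \frac{7 \sqrt{17}}{34}.
So a(n) = \left(\frac{1}{2} - \frac{7 \sqrt{17}}{34}\right)\left(- \frac{1}{2} + \frac{\sqrt{17}}{2}\right)^n + \left(\frac{1}{2} + \frac{7 \sqrt{17}}{34}\right)\left(- \frac{\sqrt{17}}{2} - \frac{1}{2}\right)^n.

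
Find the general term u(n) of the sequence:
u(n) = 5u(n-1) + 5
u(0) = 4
First-order linear non-homogeneous.
Homogeneous solution: u_h(n) = A·(5)^n.
Try constant particular solution u_p = K: K = 5K + 5 ⇒ K = - \frac{5}{4}.
General: u(n) = A·(5)^n - \frac{5}{4}.
Apply u(0) = 4: A - \frac{5}{4} = 4 ⇒ A = \frac{21}{4}.
So u(n) = \frac{21 \cdot 5^{n}}{4} - \frac{5}{4}.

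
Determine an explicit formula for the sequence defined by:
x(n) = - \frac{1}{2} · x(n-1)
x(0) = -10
Pure geometric recurrence with ratio - \frac{1}{2}.
By induction x(n) = x(0) · (- \frac{1}{2})^n = - 10 \left(- \frac{1}{2}\right)^{n}.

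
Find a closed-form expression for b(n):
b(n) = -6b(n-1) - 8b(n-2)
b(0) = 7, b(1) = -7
Characteristic equation: x² + 6x + 8 = 0, which factors as (x - (-4))(x - (-2)) = 0.
Roots r₁ = -4, r₂ = -2 (distinct).
General solution: b(n) = A·(-4)^n + B·(-2)^n.
From b(0) = 7: A + B = 7.
From b(1) = -7: -4A - 2B = -7.
Solving: A = - \frac{7}{2}, B = \frac{21}{2}.
So b(n) = \frac{21 \left(-2\right)^{n}}{2} - \frac{7 \left(-4\right)^{n}}{2}.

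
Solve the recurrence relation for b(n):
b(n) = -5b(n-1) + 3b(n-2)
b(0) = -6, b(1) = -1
Characteristic equation: x² + 5x - 3 = 0.
Discriminant Δ = (-5)² + 4·(3) = 37.
Roots r₁,₂ = (-5 ± √37)/2, so r₁ = - \frac{5}{2} + \frac{\sqrt{37}}{2}, r₂ = - \frac{\sqrt{37}}{2} - \frac{5}{2}.
General solution: b(n) = A·r₁^n + B·r₂^n.
From the initial conditions, A + B = -6 and r₁A + r₂B = -1.
Since r₁ - r₂ = √37: A = (-1 - (-6)r₂)/√37 = -3 - \frac{16 \sqrt{37}}{37}, and B = -6 - A = -3 + \frac{16 \sqrt{37}}{37}.
So b(n) = \left(-3 - \frac{16 \sqrt{37}}{37}\right)\left(- \frac{5}{2} + \frac{\sqrt{37}}{2}\right)^n + \left(-3 + \frac{16 \sqrt{37}}{37}\right)\left(- \frac{\sqrt{37}}{2} - \frac{5}{2}\right)^n.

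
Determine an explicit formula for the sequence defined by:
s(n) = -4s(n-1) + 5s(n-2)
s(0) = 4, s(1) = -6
Characteristic equation: x² + 4x - 5 = 0, which factors as (x - (1))(x - (-5)) = 0.
Roots r₁ = 1, r₂ = -5 (distinct).
General solution: s(n) = A·(1)^n + B·(-5)^n.
From s(0) = 4: A + B = 4.
From s(1) = -6: A - 5B = -6.
Solving: A = \frac{7}{3}, B = \frac{5}{3}.
So s(n) = \frac{5 \left(-5\right)^{n}}{3} + \frac{7}{3}.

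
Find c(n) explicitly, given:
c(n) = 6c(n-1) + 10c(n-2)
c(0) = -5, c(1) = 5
Characteristic equation: x² - 6x - 10 = 0.
Discriminant Δ = (6)² + 4·(10) = 76.
Roots r₁,₂ = (6 ± √76)/2, so r₁ = 3 + \sqrt{19}, r₂ = 3 - \sqrt{19}.
General solution: c(n) = A·r₁^n + B·r₂^n.
From the initial conditions, A + B = -5 and r₁A + r₂B = 5.
Since r₁ - r₂ = √76: A = (5 - (-5)r₂)/√76 = - \frac{5}{2} + \frac{10 \sqrt{19}}{19}, and B = -5 - A = - \frac{5}{2} - \frac{10 \sqrt{19}}{19}.
So c(n) = \left(- \frac{5}{2} + \frac{10 \sqrt{19}}{19}\right)\left(3 + \sqrt{19}\right)^n + \left(- \frac{5}{2} - \frac{10 \sqrt{19}}{19}\right)\left(3 - \sqrt{19}\right)^n.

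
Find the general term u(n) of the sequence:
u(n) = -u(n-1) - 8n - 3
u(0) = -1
First-order linear with linear forcing.
Homogeneous solution: u_h(n) = A·(-1)^n.
Try particular u_p(n) = pn + q. Substituting:
  pn + q = -(p(n-1) + q) - 8n - 3.
Matching the n-coefficient: p = -p - 8 ⇒ p = -4.
Matching constants: q = p - q - 3 ⇒ q = - \frac{7}{2}.
General: u(n) = A·(-1)^n - 4 n - \frac{7}{2}.
Apply u(0) = -1: A - \frac{7}{2} = -1 ⇒ A = \frac{5}{2}.
So u(n) = \frac{5 \left(-1\right)^{n}}{2} - 4 n - \frac{7}{2}.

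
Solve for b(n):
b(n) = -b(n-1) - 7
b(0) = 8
First-order linear non-homogeneous.
Homogeneous solution: b_h(n) = A·(-1)^n.
Try constant particular solution b_p = K: K = -K - 7 ⇒ K = - \frac{7}{2}.
General: b(n) = A·(-1)^n - \frac{7}{2}.
Apply b(0) = 8: A - \frac{7}{2} = 8 ⇒ A = \frac{23}{2}.
So b(n) = \frac{23 \left(-1\right)^{n}}{2} - \frac{7}{2}.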